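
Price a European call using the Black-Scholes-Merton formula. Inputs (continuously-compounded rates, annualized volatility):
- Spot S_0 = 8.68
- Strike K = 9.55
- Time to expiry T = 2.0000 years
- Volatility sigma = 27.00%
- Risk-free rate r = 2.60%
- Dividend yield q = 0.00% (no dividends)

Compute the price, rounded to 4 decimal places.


Answer: Price = 1.1590

Derivation:
d1 = (ln(S/K) + (r - q + 0.5*sigma^2) * T) / (sigma * sqrt(T)) = 0.07694467
d2 = d1 - sigma * sqrt(T) = -0.30489299
exp(-rT) = 0.94932887; exp(-qT) = 1.00000000
C = S_0 * exp(-qT) * N(d1) - K * exp(-rT) * N(d2)
N(d1) = 0.53066622; N(d2) = 0.38022383
C = 8.6800 * 1.00000000 * 0.53066622 - 9.5500 * 0.94932887 * 0.38022383 = 1.1590


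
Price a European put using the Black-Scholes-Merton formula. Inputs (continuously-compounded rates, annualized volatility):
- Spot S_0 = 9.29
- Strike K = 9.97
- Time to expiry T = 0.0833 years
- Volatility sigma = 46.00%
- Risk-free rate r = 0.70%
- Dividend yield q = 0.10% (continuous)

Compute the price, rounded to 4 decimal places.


d1 = (ln(S/K) + (r - q + 0.5*sigma^2) * T) / (sigma * sqrt(T)) = -0.46194067
d2 = d1 - sigma * sqrt(T) = -0.59470467
exp(-rT) = 0.99941707; exp(-qT) = 0.99991670
P = K * exp(-rT) * N(-d2) - S_0 * exp(-qT) * N(-d1)
N(-d1) = 0.67793806; N(-d2) = 0.72397955
P = 9.9700 * 0.99941707 * 0.72397955 - 9.2900 * 0.99991670 * 0.67793806 = 0.9163

Answer: Price = 0.9163


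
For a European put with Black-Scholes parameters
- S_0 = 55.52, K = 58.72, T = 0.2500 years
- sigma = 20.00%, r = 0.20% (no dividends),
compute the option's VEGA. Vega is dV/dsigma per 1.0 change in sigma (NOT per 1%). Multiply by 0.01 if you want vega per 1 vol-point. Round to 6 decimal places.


d1 = -0.5053706811; d2 = -0.6053706811
phi(d1) = 0.3511161158; exp(-qT) = 1.0000000000; exp(-rT) = 0.9995001250
Vega = S * exp(-qT) * phi(d1) * sqrt(T) = 55.5200 * 1.0000000000 * 0.3511161158 * 0.5000000000 = 9.746983

Answer: Vega = 9.746983


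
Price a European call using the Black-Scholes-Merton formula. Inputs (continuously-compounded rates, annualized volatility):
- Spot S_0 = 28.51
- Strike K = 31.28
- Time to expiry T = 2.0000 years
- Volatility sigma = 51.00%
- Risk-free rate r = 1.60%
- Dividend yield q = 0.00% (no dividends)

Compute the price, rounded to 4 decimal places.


Answer: Price = 7.4159

Derivation:
d1 = (ln(S/K) + (r - q + 0.5*sigma^2) * T) / (sigma * sqrt(T)) = 0.27643159
d2 = d1 - sigma * sqrt(T) = -0.44481732
exp(-rT) = 0.96850658; exp(-qT) = 1.00000000
C = S_0 * exp(-qT) * N(d1) - K * exp(-rT) * N(d2)
N(d1) = 0.60889170; N(d2) = 0.32822589
C = 28.5100 * 1.00000000 * 0.60889170 - 31.2800 * 0.96850658 * 0.32822589 = 7.4159


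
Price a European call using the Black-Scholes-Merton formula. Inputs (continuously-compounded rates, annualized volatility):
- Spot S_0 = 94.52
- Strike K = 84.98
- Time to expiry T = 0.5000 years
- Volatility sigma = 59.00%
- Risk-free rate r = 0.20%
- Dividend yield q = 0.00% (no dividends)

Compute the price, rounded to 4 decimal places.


Answer: Price = 20.1163

Derivation:
d1 = (ln(S/K) + (r - q + 0.5*sigma^2) * T) / (sigma * sqrt(T)) = 0.46602056
d2 = d1 - sigma * sqrt(T) = 0.04882756
exp(-rT) = 0.99900050; exp(-qT) = 1.00000000
C = S_0 * exp(-qT) * N(d1) - K * exp(-rT) * N(d2)
N(d1) = 0.67939961; N(d2) = 0.51947164
C = 94.5200 * 1.00000000 * 0.67939961 - 84.9800 * 0.99900050 * 0.51947164 = 20.1163


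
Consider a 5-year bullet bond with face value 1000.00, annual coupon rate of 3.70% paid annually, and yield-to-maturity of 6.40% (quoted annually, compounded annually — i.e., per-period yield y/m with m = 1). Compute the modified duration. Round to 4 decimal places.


Coupon per period c = face * coupon_rate / m = 37.000000
Periods per year m = 1; per-period yield y/m = 0.064000
Number of cashflows N = 5
Cashflows (t years, CF_t, discount factor 1/(1+y/m)^(m*t), PV):
  t = 1.0000: CF_t = 37.000000, DF = 0.939850, PV = 34.774436
  t = 2.0000: CF_t = 37.000000, DF = 0.883317, PV = 32.682741
  t = 3.0000: CF_t = 37.000000, DF = 0.830185, PV = 30.716862
  t = 4.0000: CF_t = 37.000000, DF = 0.780249, PV = 28.869231
  t = 5.0000: CF_t = 1037.000000, DF = 0.733317, PV = 760.449917
Price P = sum_t PV_t = 887.493186
First compute Macaulay numerator sum_t t * PV_t:
  t * PV_t at t = 1.0000: 34.774436
  t * PV_t at t = 2.0000: 65.365481
  t * PV_t at t = 3.0000: 92.150585
  t * PV_t at t = 4.0000: 115.476923
  t * PV_t at t = 5.0000: 3802.249583
Macaulay duration D = 4110.017008 / 887.493186 = 4.631041
Modified duration = D / (1 + y/m) = 4.631041 / (1 + 0.064000) = 4.352482

Answer: Modified duration = 4.3525


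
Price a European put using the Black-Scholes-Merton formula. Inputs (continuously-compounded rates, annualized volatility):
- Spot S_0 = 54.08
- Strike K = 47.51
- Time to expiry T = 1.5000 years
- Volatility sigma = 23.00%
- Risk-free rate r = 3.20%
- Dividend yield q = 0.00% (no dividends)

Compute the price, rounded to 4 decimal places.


d1 = (ln(S/K) + (r - q + 0.5*sigma^2) * T) / (sigma * sqrt(T)) = 0.77105399
d2 = d1 - sigma * sqrt(T) = 0.48936267
exp(-rT) = 0.95313379; exp(-qT) = 1.00000000
P = K * exp(-rT) * N(-d2) - S_0 * exp(-qT) * N(-d1)
N(-d1) = 0.22033747; N(-d2) = 0.31229248
P = 47.5100 * 0.95313379 * 0.31229248 - 54.0800 * 1.00000000 * 0.22033747 = 2.2258

Answer: Price = 2.2258


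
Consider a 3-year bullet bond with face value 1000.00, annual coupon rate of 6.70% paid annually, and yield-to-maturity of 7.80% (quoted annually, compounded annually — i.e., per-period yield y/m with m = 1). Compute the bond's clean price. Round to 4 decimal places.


Answer: Price = 971.5493

Derivation:
Coupon per period c = face * coupon_rate / m = 67.000000
Periods per year m = 1; per-period yield y/m = 0.078000
Number of cashflows N = 3
Cashflows (t years, CF_t, discount factor 1/(1+y/m)^(m*t), PV):
  t = 1.0000: CF_t = 67.000000, DF = 0.927644, PV = 62.152134
  t = 2.0000: CF_t = 67.000000, DF = 0.860523, PV = 57.655040
  t = 3.0000: CF_t = 1067.000000, DF = 0.798259, PV = 851.742145
Price P = sum_t PV_t = 971.549319


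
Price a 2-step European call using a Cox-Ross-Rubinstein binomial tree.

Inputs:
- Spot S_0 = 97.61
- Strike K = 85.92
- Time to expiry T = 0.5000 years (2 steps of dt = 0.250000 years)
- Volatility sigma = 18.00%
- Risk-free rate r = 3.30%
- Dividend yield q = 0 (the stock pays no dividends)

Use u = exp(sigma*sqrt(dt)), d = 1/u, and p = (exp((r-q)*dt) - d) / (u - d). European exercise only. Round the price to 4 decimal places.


dt = T/N = 0.250000
u = exp(sigma*sqrt(dt)) = 1.094174; d = 1/u = 0.913931
p = (exp((r-q)*dt) - d) / (u - d) = 0.523476
Discount per step: exp(-r*dt) = 0.991784
Stock lattice S(k, i) with i counting down-moves:
  k=0: S(0,0) = 97.6100
  k=1: S(1,0) = 106.8024; S(1,1) = 89.2088
  k=2: S(2,0) = 116.8604; S(2,1) = 97.6100; S(2,2) = 81.5307
Terminal payoffs V(N, i) = max(S_T - K, 0):
  V(2,0) = 30.940387; V(2,1) = 11.690000; V(2,2) = 0.000000
Backward induction: V(k, i) = exp(-r*dt) * [p * V(k+1, i) + (1-p) * V(k+1, i+1)].
  V(1,0) = exp(-r*dt) * [p*30.940387 + (1-p)*11.690000] = 21.588276
  V(1,1) = exp(-r*dt) * [p*11.690000 + (1-p)*0.000000] = 6.069157
  V(0,0) = exp(-r*dt) * [p*21.588276 + (1-p)*6.069157] = 14.076433

Answer: Price = V(0,0) = 14.0764


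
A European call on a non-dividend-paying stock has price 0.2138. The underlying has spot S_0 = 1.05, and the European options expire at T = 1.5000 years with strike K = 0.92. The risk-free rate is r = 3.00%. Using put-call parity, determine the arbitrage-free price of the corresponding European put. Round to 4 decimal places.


Answer: Put price = 0.0433

Derivation:
Put-call parity: C - P = S_0 * exp(-qT) - K * exp(-rT).
S_0 * exp(-qT) = 1.0500 * 1.00000000 = 1.05000000
K * exp(-rT) = 0.9200 * 0.95599748 = 0.87951768
P = C - S*exp(-qT) + K*exp(-rT)
P = 0.2138 - 1.05000000 + 0.87951768 = 0.0433


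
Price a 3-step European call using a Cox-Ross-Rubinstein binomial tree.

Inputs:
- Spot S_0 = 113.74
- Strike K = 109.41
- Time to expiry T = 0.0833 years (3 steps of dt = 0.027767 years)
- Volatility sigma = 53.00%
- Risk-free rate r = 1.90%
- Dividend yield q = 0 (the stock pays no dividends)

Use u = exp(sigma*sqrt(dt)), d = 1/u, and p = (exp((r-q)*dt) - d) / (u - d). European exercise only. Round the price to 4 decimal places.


Answer: Price = V(0,0) = 9.6461

Derivation:
dt = T/N = 0.027767
u = exp(sigma*sqrt(dt)) = 1.092333; d = 1/u = 0.915472
p = (exp((r-q)*dt) - d) / (u - d) = 0.480919
Discount per step: exp(-r*dt) = 0.999473
Stock lattice S(k, i) with i counting down-moves:
  k=0: S(0,0) = 113.7400
  k=1: S(1,0) = 124.2419; S(1,1) = 104.1258
  k=2: S(2,0) = 135.7136; S(2,1) = 113.7400; S(2,2) = 95.3242
  k=3: S(3,0) = 148.2444; S(3,1) = 124.2419; S(3,2) = 104.1258; S(3,3) = 87.2666
Terminal payoffs V(N, i) = max(S_T - K, 0):
  V(3,0) = 38.834381; V(3,1) = 14.831942; V(3,2) = 0.000000; V(3,3) = 0.000000
Backward induction: V(k, i) = exp(-r*dt) * [p * V(k+1, i) + (1-p) * V(k+1, i+1)].
  V(2,0) = exp(-r*dt) * [p*38.834381 + (1-p)*14.831942] = 26.361264
  V(2,1) = exp(-r*dt) * [p*14.831942 + (1-p)*0.000000] = 7.129203
  V(2,2) = exp(-r*dt) * [p*0.000000 + (1-p)*0.000000] = 0.000000
  V(1,0) = exp(-r*dt) * [p*26.361264 + (1-p)*7.129203] = 16.369631
  V(1,1) = exp(-r*dt) * [p*7.129203 + (1-p)*0.000000] = 3.426762
  V(0,0) = exp(-r*dt) * [p*16.369631 + (1-p)*3.426762] = 9.646145


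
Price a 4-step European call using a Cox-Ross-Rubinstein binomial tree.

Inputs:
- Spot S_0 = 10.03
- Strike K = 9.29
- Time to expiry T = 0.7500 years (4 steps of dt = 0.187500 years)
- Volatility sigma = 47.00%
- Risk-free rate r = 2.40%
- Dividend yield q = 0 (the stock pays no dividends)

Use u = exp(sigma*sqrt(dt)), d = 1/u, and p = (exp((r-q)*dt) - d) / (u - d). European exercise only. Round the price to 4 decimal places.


dt = T/N = 0.187500
u = exp(sigma*sqrt(dt)) = 1.225705; d = 1/u = 0.815857
p = (exp((r-q)*dt) - d) / (u - d) = 0.460300
Discount per step: exp(-r*dt) = 0.995510
Stock lattice S(k, i) with i counting down-moves:
  k=0: S(0,0) = 10.0300
  k=1: S(1,0) = 12.2938; S(1,1) = 8.1830
  k=2: S(2,0) = 15.0686; S(2,1) = 10.0300; S(2,2) = 6.6762
  k=3: S(3,0) = 18.4696; S(3,1) = 12.2938; S(3,2) = 8.1830; S(3,3) = 5.4468
  k=4: S(4,0) = 22.6383; S(4,1) = 15.0686; S(4,2) = 10.0300; S(4,3) = 6.6762; S(4,4) = 4.4438
Terminal payoffs V(N, i) = max(S_T - K, 0):
  V(4,0) = 13.348330; V(4,1) = 5.778591; V(4,2) = 0.740000; V(4,3) = 0.000000; V(4,4) = 0.000000
Backward induction: V(k, i) = exp(-r*dt) * [p * V(k+1, i) + (1-p) * V(k+1, i+1)].
  V(3,0) = exp(-r*dt) * [p*13.348330 + (1-p)*5.778591] = 9.221355
  V(3,1) = exp(-r*dt) * [p*5.778591 + (1-p)*0.740000] = 3.045530
  V(3,2) = exp(-r*dt) * [p*0.740000 + (1-p)*0.000000] = 0.339093
  V(3,3) = exp(-r*dt) * [p*0.000000 + (1-p)*0.000000] = 0.000000
  V(2,0) = exp(-r*dt) * [p*9.221355 + (1-p)*3.045530] = 5.861826
  V(2,1) = exp(-r*dt) * [p*3.045530 + (1-p)*0.339093] = 1.577751
  V(2,2) = exp(-r*dt) * [p*0.339093 + (1-p)*0.000000] = 0.155384
  V(1,0) = exp(-r*dt) * [p*5.861826 + (1-p)*1.577751] = 3.533774
  V(1,1) = exp(-r*dt) * [p*1.577751 + (1-p)*0.155384] = 0.806462
  V(0,0) = exp(-r*dt) * [p*3.533774 + (1-p)*0.806462] = 2.052588

Answer: Price = V(0,0) = 2.0526


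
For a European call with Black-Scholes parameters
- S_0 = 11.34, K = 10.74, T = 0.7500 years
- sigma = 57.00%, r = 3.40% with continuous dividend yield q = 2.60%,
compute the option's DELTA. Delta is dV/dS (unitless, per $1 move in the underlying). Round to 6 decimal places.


Answer: Delta = 0.631536

Derivation:
d1 = 0.3690963993; d2 = -0.1245380808
phi(d1) = 0.3726727429; exp(-qT) = 0.9806888952; exp(-rT) = 0.9748223790
N(d1) = 0.6439720637
Delta = exp(-qT) * N(d1) = 0.9806888952 * 0.6439720637 = 0.631536


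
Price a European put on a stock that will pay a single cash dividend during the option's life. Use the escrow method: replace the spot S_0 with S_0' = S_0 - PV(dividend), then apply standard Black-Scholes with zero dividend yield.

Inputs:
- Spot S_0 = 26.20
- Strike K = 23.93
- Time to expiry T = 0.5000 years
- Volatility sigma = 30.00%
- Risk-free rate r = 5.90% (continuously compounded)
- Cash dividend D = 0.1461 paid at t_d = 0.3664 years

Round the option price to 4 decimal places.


Answer: Price = 0.9659

Derivation:
PV(D) = D * exp(-r * t_d) = 0.1461 * 0.97861439 = 0.14297556
S_0' = S_0 - PV(D) = 26.2000 - 0.14297556 = 26.05702444
d1 = (ln(S_0'/K) + (r + sigma^2/2)*T) / (sigma*sqrt(T)) = 0.64655243
d2 = d1 - sigma*sqrt(T) = 0.43442039
exp(-rT) = 0.97093088
N(-d1) = 0.25896083; N(-d2) = 0.33199160
P = K * exp(-rT) * N(-d2) - S_0' * N(-d1) = 23.9300 * 0.97093088 * 0.33199160 - 26.05702444 * 0.25896083 = 0.9659


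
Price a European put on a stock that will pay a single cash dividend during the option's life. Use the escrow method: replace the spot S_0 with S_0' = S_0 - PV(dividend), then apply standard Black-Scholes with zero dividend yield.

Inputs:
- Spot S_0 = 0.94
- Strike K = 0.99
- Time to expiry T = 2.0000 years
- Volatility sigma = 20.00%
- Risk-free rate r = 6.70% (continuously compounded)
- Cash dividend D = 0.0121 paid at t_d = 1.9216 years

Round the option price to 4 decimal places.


PV(D) = D * exp(-r * t_d) = 0.0121 * 0.87919620 = 0.01063827
S_0' = S_0 - PV(D) = 0.9400 - 0.01063827 = 0.92936173
d1 = (ln(S_0'/K) + (r + sigma^2/2)*T) / (sigma*sqrt(T)) = 0.39171273
d2 = d1 - sigma*sqrt(T) = 0.10887002
exp(-rT) = 0.87459006
N(-d1) = 0.34763524; N(-d2) = 0.45665279
P = K * exp(-rT) * N(-d2) - S_0' * N(-d1) = 0.9900 * 0.87459006 * 0.45665279 - 0.92936173 * 0.34763524 = 0.0723

Answer: Price = 0.0723


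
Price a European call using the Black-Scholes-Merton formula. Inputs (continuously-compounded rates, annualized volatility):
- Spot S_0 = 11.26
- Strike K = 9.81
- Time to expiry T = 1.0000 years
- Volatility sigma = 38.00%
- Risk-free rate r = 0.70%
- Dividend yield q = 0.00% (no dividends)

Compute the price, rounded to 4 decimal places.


d1 = (ln(S/K) + (r - q + 0.5*sigma^2) * T) / (sigma * sqrt(T)) = 0.57119566
d2 = d1 - sigma * sqrt(T) = 0.19119566
exp(-rT) = 0.99302444; exp(-qT) = 1.00000000
C = S_0 * exp(-qT) * N(d1) - K * exp(-rT) * N(d2)
N(d1) = 0.71606649; N(d2) = 0.57581385
C = 11.2600 * 1.00000000 * 0.71606649 - 9.8100 * 0.99302444 * 0.57581385 = 2.4536

Answer: Price = 2.4536


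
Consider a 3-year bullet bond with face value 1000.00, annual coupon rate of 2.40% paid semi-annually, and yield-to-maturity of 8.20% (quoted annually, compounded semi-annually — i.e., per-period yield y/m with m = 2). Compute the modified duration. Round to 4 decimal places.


Answer: Modified duration = 2.7890

Derivation:
Coupon per period c = face * coupon_rate / m = 12.000000
Periods per year m = 2; per-period yield y/m = 0.041000
Number of cashflows N = 6
Cashflows (t years, CF_t, discount factor 1/(1+y/m)^(m*t), PV):
  t = 0.5000: CF_t = 12.000000, DF = 0.960615, PV = 11.527378
  t = 1.0000: CF_t = 12.000000, DF = 0.922781, PV = 11.073369
  t = 1.5000: CF_t = 12.000000, DF = 0.886437, PV = 10.637242
  t = 2.0000: CF_t = 12.000000, DF = 0.851524, PV = 10.218292
  t = 2.5000: CF_t = 12.000000, DF = 0.817987, PV = 9.815843
  t = 3.0000: CF_t = 1012.000000, DF = 0.785770, PV = 795.199568
Price P = sum_t PV_t = 848.471693
First compute Macaulay numerator sum_t t * PV_t:
  t * PV_t at t = 0.5000: 5.763689
  t * PV_t at t = 1.0000: 11.073369
  t * PV_t at t = 1.5000: 15.955864
  t * PV_t at t = 2.0000: 20.436585
  t * PV_t at t = 2.5000: 24.539607
  t * PV_t at t = 3.0000: 2385.598704
Macaulay duration D = 2463.367818 / 848.471693 = 2.903300
Modified duration = D / (1 + y/m) = 2.903300 / (1 + 0.041000) = 2.788953


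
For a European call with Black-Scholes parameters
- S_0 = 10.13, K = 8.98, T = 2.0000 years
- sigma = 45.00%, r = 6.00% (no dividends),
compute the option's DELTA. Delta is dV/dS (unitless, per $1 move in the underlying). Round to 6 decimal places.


d1 = 0.6961095987; d2 = 0.0597134957
phi(d1) = 0.3131030780; exp(-qT) = 1.0000000000; exp(-rT) = 0.8869204367
N(d1) = 0.7568199021
Delta = exp(-qT) * N(d1) = 1.0000000000 * 0.7568199021 = 0.756820

Answer: Delta = 0.756820


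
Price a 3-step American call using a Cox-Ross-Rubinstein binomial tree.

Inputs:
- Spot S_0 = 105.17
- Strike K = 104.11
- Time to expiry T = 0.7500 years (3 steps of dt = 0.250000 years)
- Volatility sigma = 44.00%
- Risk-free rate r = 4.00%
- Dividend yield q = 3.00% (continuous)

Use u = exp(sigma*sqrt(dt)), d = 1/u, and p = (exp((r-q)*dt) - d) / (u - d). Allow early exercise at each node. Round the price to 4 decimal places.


dt = T/N = 0.250000
u = exp(sigma*sqrt(dt)) = 1.246077; d = 1/u = 0.802519
p = (exp((r-q)*dt) - d) / (u - d) = 0.450864
Discount per step: exp(-r*dt) = 0.990050
Stock lattice S(k, i) with i counting down-moves:
  k=0: S(0,0) = 105.1700
  k=1: S(1,0) = 131.0499; S(1,1) = 84.4009
  k=2: S(2,0) = 163.2982; S(2,1) = 105.1700; S(2,2) = 67.7333
  k=3: S(3,0) = 203.4821; S(3,1) = 131.0499; S(3,2) = 84.4009; S(3,3) = 54.3573
Terminal payoffs V(N, i) = max(S_T - K, 0):
  V(3,0) = 99.372110; V(3,1) = 26.939890; V(3,2) = 0.000000; V(3,3) = 0.000000
Backward induction: V(k, i) = exp(-r*dt) * [p * V(k+1, i) + (1-p) * V(k+1, i+1)]; then take max(V_cont, immediate exercise) for American.
  V(2,0) = exp(-r*dt) * [p*99.372110 + (1-p)*26.939890] = 59.003975; exercise = 59.188218; V(2,0) = max -> 59.188218
  V(2,1) = exp(-r*dt) * [p*26.939890 + (1-p)*0.000000] = 12.025371; exercise = 1.060000; V(2,1) = max -> 12.025371
  V(2,2) = exp(-r*dt) * [p*0.000000 + (1-p)*0.000000] = 0.000000; exercise = 0.000000; V(2,2) = max -> 0.000000
  V(1,0) = exp(-r*dt) * [p*59.188218 + (1-p)*12.025371] = 32.958169; exercise = 26.939890; V(1,0) = max -> 32.958169
  V(1,1) = exp(-r*dt) * [p*12.025371 + (1-p)*0.000000] = 5.367860; exercise = 0.000000; V(1,1) = max -> 5.367860
  V(0,0) = exp(-r*dt) * [p*32.958169 + (1-p)*5.367860] = 17.630152; exercise = 1.060000; V(0,0) = max -> 17.630152

Answer: Price = V(0,0) = 17.6302


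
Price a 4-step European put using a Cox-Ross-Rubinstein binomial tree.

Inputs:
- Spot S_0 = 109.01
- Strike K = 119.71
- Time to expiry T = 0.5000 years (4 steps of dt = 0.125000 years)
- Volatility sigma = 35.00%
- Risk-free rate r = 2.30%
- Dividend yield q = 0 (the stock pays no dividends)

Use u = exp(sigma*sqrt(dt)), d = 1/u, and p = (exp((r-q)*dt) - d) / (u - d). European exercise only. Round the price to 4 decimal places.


Answer: Price = V(0,0) = 16.9933

Derivation:
dt = T/N = 0.125000
u = exp(sigma*sqrt(dt)) = 1.131726; d = 1/u = 0.883606
p = (exp((r-q)*dt) - d) / (u - d) = 0.480707
Discount per step: exp(-r*dt) = 0.997129
Stock lattice S(k, i) with i counting down-moves:
  k=0: S(0,0) = 109.0100
  k=1: S(1,0) = 123.3694; S(1,1) = 96.3219
  k=2: S(2,0) = 139.6204; S(2,1) = 109.0100; S(2,2) = 85.1107
  k=3: S(3,0) = 158.0120; S(3,1) = 123.3694; S(3,2) = 96.3219; S(3,3) = 75.2043
  k=4: S(4,0) = 178.8262; S(4,1) = 139.6204; S(4,2) = 109.0100; S(4,3) = 85.1107; S(4,4) = 66.4510
Terminal payoffs V(N, i) = max(K - S_T, 0):
  V(4,0) = 0.000000; V(4,1) = 0.000000; V(4,2) = 10.700000; V(4,3) = 34.599344; V(4,4) = 53.258997
Backward induction: V(k, i) = exp(-r*dt) * [p * V(k+1, i) + (1-p) * V(k+1, i+1)].
  V(3,0) = exp(-r*dt) * [p*0.000000 + (1-p)*0.000000] = 0.000000
  V(3,1) = exp(-r*dt) * [p*0.000000 + (1-p)*10.700000] = 5.540480
  V(3,2) = exp(-r*dt) * [p*10.700000 + (1-p)*34.599344] = 23.044406
  V(3,3) = exp(-r*dt) * [p*34.599344 + (1-p)*53.258997] = 44.162017
  V(2,0) = exp(-r*dt) * [p*0.000000 + (1-p)*5.540480] = 2.868871
  V(2,1) = exp(-r*dt) * [p*5.540480 + (1-p)*23.044406] = 14.588139
  V(2,2) = exp(-r*dt) * [p*23.044406 + (1-p)*44.162017] = 33.912986
  V(1,0) = exp(-r*dt) * [p*2.868871 + (1-p)*14.588139] = 8.928894
  V(1,1) = exp(-r*dt) * [p*14.588139 + (1-p)*33.912986] = 24.552700
  V(0,0) = exp(-r*dt) * [p*8.928894 + (1-p)*24.552700] = 16.993296


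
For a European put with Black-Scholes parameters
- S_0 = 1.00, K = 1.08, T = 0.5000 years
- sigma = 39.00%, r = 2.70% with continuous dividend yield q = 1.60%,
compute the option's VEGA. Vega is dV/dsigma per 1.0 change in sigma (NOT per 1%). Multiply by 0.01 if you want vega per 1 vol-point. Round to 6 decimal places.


Answer: Vega = 0.277798

Derivation:
d1 = -0.1212453919; d2 = -0.3970170366
phi(d1) = 0.3960207161; exp(-qT) = 0.9920319148; exp(-rT) = 0.9865907163
Vega = S * exp(-qT) * phi(d1) * sqrt(T) = 1.0000 * 0.9920319148 * 0.3960207161 * 0.7071067812 = 0.277798


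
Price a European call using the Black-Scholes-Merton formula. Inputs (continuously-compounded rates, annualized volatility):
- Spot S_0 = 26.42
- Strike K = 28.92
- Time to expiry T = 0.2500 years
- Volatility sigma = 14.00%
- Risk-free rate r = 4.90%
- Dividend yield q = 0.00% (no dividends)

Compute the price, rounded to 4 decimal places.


Answer: Price = 0.1276

Derivation:
d1 = (ln(S/K) + (r - q + 0.5*sigma^2) * T) / (sigma * sqrt(T)) = -1.08160140
d2 = d1 - sigma * sqrt(T) = -1.15160140
exp(-rT) = 0.98782473; exp(-qT) = 1.00000000
C = S_0 * exp(-qT) * N(d1) - K * exp(-rT) * N(d2)
N(d1) = 0.13971484; N(d2) = 0.12474245
C = 26.4200 * 1.00000000 * 0.13971484 - 28.9200 * 0.98782473 * 0.12474245 = 0.1276


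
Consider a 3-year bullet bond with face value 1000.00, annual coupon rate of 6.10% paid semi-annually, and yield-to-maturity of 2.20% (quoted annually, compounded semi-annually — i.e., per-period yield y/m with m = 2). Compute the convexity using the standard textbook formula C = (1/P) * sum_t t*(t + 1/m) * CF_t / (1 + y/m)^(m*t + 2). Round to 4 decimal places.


Answer: Convexity = 9.3593

Derivation:
Coupon per period c = face * coupon_rate / m = 30.500000
Periods per year m = 2; per-period yield y/m = 0.011000
Number of cashflows N = 6
Cashflows (t years, CF_t, discount factor 1/(1+y/m)^(m*t), PV):
  t = 0.5000: CF_t = 30.500000, DF = 0.989120, PV = 30.168150
  t = 1.0000: CF_t = 30.500000, DF = 0.978358, PV = 29.839911
  t = 1.5000: CF_t = 30.500000, DF = 0.967713, PV = 29.515244
  t = 2.0000: CF_t = 30.500000, DF = 0.957184, PV = 29.194108
  t = 2.5000: CF_t = 30.500000, DF = 0.946769, PV = 28.876467
  t = 3.0000: CF_t = 1030.500000, DF = 0.936468, PV = 965.030551
Price P = sum_t PV_t = 1112.624432
Convexity numerator sum_t t*(t + 1/m) * CF_t / (1+y/m)^(m*t + 2):
  t = 0.5000: term = 14.757622
  t = 1.0000: term = 43.791163
  t = 1.5000: term = 86.629402
  t = 2.0000: term = 142.811411
  t = 2.5000: term = 211.886366
  t = 3.0000: term = 9913.523729
Convexity = (1/P) * sum = 10413.399693 / 1112.624432 = 9.359312


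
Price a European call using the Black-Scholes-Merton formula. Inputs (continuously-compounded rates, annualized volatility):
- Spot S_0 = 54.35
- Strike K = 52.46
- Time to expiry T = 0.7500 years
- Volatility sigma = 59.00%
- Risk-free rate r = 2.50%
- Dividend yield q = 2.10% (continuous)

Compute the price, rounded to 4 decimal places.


d1 = (ln(S/K) + (r - q + 0.5*sigma^2) * T) / (sigma * sqrt(T)) = 0.33061844
d2 = d1 - sigma * sqrt(T) = -0.18033655
exp(-rT) = 0.98142469; exp(-qT) = 0.98437338
C = S_0 * exp(-qT) * N(d1) - K * exp(-rT) * N(d2)
N(d1) = 0.62953364; N(d2) = 0.42844418
C = 54.3500 * 0.98437338 * 0.62953364 - 52.4600 * 0.98142469 * 0.42844418 = 11.6218

Answer: Price = 11.6218


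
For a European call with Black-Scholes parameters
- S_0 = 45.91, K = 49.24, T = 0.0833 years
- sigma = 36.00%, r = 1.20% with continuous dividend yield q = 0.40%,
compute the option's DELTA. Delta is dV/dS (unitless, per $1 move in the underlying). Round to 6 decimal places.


d1 = -0.6155698824; d2 = -0.7194721442
phi(d1) = 0.3300861252; exp(-qT) = 0.9996668555; exp(-rT) = 0.9990008994
N(d1) = 0.2690892170
Delta = exp(-qT) * N(d1) = 0.9996668555 * 0.2690892170 = 0.269000

Answer: Delta = 0.269000


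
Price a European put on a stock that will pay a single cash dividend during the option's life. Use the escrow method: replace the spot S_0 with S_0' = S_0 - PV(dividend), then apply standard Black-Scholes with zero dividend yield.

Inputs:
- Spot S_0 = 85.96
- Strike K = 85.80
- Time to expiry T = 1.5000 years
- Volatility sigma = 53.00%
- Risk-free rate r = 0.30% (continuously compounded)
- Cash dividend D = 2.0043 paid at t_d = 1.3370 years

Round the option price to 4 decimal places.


PV(D) = D * exp(-r * t_d) = 2.0043 * 0.99599703 = 1.99627685
S_0' = S_0 - PV(D) = 85.9600 - 1.99627685 = 83.96372315
d1 = (ln(S_0'/K) + (r + sigma^2/2)*T) / (sigma*sqrt(T)) = 0.29816118
d2 = d1 - sigma*sqrt(T) = -0.35095360
exp(-rT) = 0.99551011
N(-d1) = 0.38279007; N(-d2) = 0.63718842
P = K * exp(-rT) * N(-d2) - S_0' * N(-d1) = 85.8000 * 0.99551011 * 0.63718842 - 83.96372315 * 0.38279007 = 22.2848

Answer: Price = 22.2848


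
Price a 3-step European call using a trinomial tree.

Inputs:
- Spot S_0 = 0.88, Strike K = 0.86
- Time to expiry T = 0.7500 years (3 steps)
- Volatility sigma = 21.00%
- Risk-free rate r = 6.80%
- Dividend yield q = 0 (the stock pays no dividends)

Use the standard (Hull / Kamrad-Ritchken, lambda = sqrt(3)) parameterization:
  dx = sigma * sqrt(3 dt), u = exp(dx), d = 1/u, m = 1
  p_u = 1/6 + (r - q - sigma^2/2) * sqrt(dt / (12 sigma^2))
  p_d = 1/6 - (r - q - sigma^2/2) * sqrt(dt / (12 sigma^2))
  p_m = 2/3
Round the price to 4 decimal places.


Answer: Price = V(0,0) = 0.0949

Derivation:
dt = T/N = 0.250000; dx = sigma*sqrt(3*dt) = 0.181865
u = exp(dx) = 1.199453; d = 1/u = 0.833714
p_u = 0.198249, p_m = 0.666667, p_d = 0.135084
Discount per step: exp(-r*dt) = 0.983144
Stock lattice S(k, j) with j the centered position index:
  k=0: S(0,+0) = 0.8800
  k=1: S(1,-1) = 0.7337; S(1,+0) = 0.8800; S(1,+1) = 1.0555
  k=2: S(2,-2) = 0.6117; S(2,-1) = 0.7337; S(2,+0) = 0.8800; S(2,+1) = 1.0555; S(2,+2) = 1.2660
  k=3: S(3,-3) = 0.5100; S(3,-2) = 0.6117; S(3,-1) = 0.7337; S(3,+0) = 0.8800; S(3,+1) = 1.0555; S(3,+2) = 1.2660; S(3,+3) = 1.5186
Terminal payoffs V(N, j) = max(S_T - K, 0):
  V(3,-3) = 0.000000; V(3,-2) = 0.000000; V(3,-1) = 0.000000; V(3,+0) = 0.020000; V(3,+1) = 0.195518; V(3,+2) = 0.406044; V(3,+3) = 0.658560
Backward induction: V(k, j) = exp(-r*dt) * [p_u * V(k+1, j+1) + p_m * V(k+1, j) + p_d * V(k+1, j-1)]
  V(2,-2) = exp(-r*dt) * [p_u*0.000000 + p_m*0.000000 + p_d*0.000000] = 0.000000
  V(2,-1) = exp(-r*dt) * [p_u*0.020000 + p_m*0.000000 + p_d*0.000000] = 0.003898
  V(2,+0) = exp(-r*dt) * [p_u*0.195518 + p_m*0.020000 + p_d*0.000000] = 0.051217
  V(2,+1) = exp(-r*dt) * [p_u*0.406044 + p_m*0.195518 + p_d*0.020000] = 0.209946
  V(2,+2) = exp(-r*dt) * [p_u*0.658560 + p_m*0.406044 + p_d*0.195518] = 0.420458
  V(1,-1) = exp(-r*dt) * [p_u*0.051217 + p_m*0.003898 + p_d*0.000000] = 0.012537
  V(1,+0) = exp(-r*dt) * [p_u*0.209946 + p_m*0.051217 + p_d*0.003898] = 0.075006
  V(1,+1) = exp(-r*dt) * [p_u*0.420458 + p_m*0.209946 + p_d*0.051217] = 0.226357
  V(0,+0) = exp(-r*dt) * [p_u*0.226357 + p_m*0.075006 + p_d*0.012537] = 0.094945


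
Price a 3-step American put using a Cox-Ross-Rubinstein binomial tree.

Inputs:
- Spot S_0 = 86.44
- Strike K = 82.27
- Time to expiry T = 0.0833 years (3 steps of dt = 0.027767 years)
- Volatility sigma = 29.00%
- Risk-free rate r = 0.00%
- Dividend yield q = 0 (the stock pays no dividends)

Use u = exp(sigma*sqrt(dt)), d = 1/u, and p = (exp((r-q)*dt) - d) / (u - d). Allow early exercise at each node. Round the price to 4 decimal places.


dt = T/N = 0.027767
u = exp(sigma*sqrt(dt)) = 1.049510; d = 1/u = 0.952825
p = (exp((r-q)*dt) - d) / (u - d) = 0.487921
Discount per step: exp(-r*dt) = 1.000000
Stock lattice S(k, i) with i counting down-moves:
  k=0: S(0,0) = 86.4400
  k=1: S(1,0) = 90.7197; S(1,1) = 82.3622
  k=2: S(2,0) = 95.2112; S(2,1) = 86.4400; S(2,2) = 78.4768
  k=3: S(3,0) = 99.9252; S(3,1) = 90.7197; S(3,2) = 82.3622; S(3,3) = 74.7747
Terminal payoffs V(N, i) = max(K - S_T, 0):
  V(3,0) = 0.000000; V(3,1) = 0.000000; V(3,2) = 0.000000; V(3,3) = 7.495304
Backward induction: V(k, i) = exp(-r*dt) * [p * V(k+1, i) + (1-p) * V(k+1, i+1)]; then take max(V_cont, immediate exercise) for American.
  V(2,0) = exp(-r*dt) * [p*0.000000 + (1-p)*0.000000] = 0.000000; exercise = 0.000000; V(2,0) = max -> 0.000000
  V(2,1) = exp(-r*dt) * [p*0.000000 + (1-p)*0.000000] = 0.000000; exercise = 0.000000; V(2,1) = max -> 0.000000
  V(2,2) = exp(-r*dt) * [p*0.000000 + (1-p)*7.495304] = 3.838185; exercise = 3.793187; V(2,2) = max -> 3.838185
  V(1,0) = exp(-r*dt) * [p*0.000000 + (1-p)*0.000000] = 0.000000; exercise = 0.000000; V(1,0) = max -> 0.000000
  V(1,1) = exp(-r*dt) * [p*0.000000 + (1-p)*3.838185] = 1.965452; exercise = 0.000000; V(1,1) = max -> 1.965452
  V(0,0) = exp(-r*dt) * [p*0.000000 + (1-p)*1.965452] = 1.006466; exercise = 0.000000; V(0,0) = max -> 1.006466

Answer: Price = V(0,0) = 1.0065


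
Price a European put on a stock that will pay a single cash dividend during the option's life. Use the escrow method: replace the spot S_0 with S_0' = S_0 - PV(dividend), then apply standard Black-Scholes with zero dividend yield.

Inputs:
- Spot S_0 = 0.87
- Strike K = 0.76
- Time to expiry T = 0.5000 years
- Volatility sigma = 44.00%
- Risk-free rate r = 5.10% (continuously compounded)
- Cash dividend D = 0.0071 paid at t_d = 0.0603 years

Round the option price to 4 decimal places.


Answer: Price = 0.0497

Derivation:
PV(D) = D * exp(-r * t_d) = 0.0071 * 0.99692942 = 0.00707820
S_0' = S_0 - PV(D) = 0.8700 - 0.00707820 = 0.86292180
d1 = (ln(S_0'/K) + (r + sigma^2/2)*T) / (sigma*sqrt(T)) = 0.64573519
d2 = d1 - sigma*sqrt(T) = 0.33460820
exp(-rT) = 0.97482238
N(-d1) = 0.25922543; N(-d2) = 0.36896033
P = K * exp(-rT) * N(-d2) - S_0' * N(-d1) = 0.7600 * 0.97482238 * 0.36896033 - 0.86292180 * 0.25922543 = 0.0497


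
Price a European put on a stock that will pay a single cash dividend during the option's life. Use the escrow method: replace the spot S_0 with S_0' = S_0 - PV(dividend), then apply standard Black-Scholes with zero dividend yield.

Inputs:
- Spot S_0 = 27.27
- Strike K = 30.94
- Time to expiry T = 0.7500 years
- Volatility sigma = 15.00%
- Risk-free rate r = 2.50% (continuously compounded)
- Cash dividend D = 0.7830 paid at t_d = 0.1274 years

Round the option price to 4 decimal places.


PV(D) = D * exp(-r * t_d) = 0.7830 * 0.99682007 = 0.78051011
S_0' = S_0 - PV(D) = 27.2700 - 0.78051011 = 26.48948989
d1 = (ln(S_0'/K) + (r + sigma^2/2)*T) / (sigma*sqrt(T)) = -0.98622433
d2 = d1 - sigma*sqrt(T) = -1.11612814
exp(-rT) = 0.98142469
N(-d1) = 0.83798848; N(-d2) = 0.86781636
P = K * exp(-rT) * N(-d2) - S_0' * N(-d1) = 30.9400 * 0.98142469 * 0.86781636 - 26.48948989 * 0.83798848 = 4.1536

Answer: Price = 4.1536


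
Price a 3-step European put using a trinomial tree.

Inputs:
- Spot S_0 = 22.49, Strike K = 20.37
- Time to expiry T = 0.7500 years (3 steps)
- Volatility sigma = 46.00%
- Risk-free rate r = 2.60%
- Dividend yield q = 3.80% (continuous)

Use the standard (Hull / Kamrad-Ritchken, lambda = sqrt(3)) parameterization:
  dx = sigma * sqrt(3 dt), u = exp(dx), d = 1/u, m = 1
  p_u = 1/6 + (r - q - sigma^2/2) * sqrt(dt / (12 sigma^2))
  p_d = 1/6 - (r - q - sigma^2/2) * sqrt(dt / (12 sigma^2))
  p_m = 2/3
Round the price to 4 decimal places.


Answer: Price = V(0,0) = 2.4310

Derivation:
dt = T/N = 0.250000; dx = sigma*sqrt(3*dt) = 0.398372
u = exp(dx) = 1.489398; d = 1/u = 0.671412
p_u = 0.129704, p_m = 0.666667, p_d = 0.203630
Discount per step: exp(-r*dt) = 0.993521
Stock lattice S(k, j) with j the centered position index:
  k=0: S(0,+0) = 22.4900
  k=1: S(1,-1) = 15.1001; S(1,+0) = 22.4900; S(1,+1) = 33.4966
  k=2: S(2,-2) = 10.1384; S(2,-1) = 15.1001; S(2,+0) = 22.4900; S(2,+1) = 33.4966; S(2,+2) = 49.8897
  k=3: S(3,-3) = 6.8070; S(3,-2) = 10.1384; S(3,-1) = 15.1001; S(3,+0) = 22.4900; S(3,+1) = 33.4966; S(3,+2) = 49.8897; S(3,+3) = 74.3056
Terminal payoffs V(N, j) = max(K - S_T, 0):
  V(3,-3) = 13.562971; V(3,-2) = 10.231628; V(3,-1) = 5.269935; V(3,+0) = 0.000000; V(3,+1) = 0.000000; V(3,+2) = 0.000000; V(3,+3) = 0.000000
Backward induction: V(k, j) = exp(-r*dt) * [p_u * V(k+1, j+1) + p_m * V(k+1, j) + p_d * V(k+1, j-1)]
  V(2,-2) = exp(-r*dt) * [p_u*5.269935 + p_m*10.231628 + p_d*13.562971] = 10.199923
  V(2,-1) = exp(-r*dt) * [p_u*0.000000 + p_m*5.269935 + p_d*10.231628] = 5.560492
  V(2,+0) = exp(-r*dt) * [p_u*0.000000 + p_m*0.000000 + p_d*5.269935] = 1.066162
  V(2,+1) = exp(-r*dt) * [p_u*0.000000 + p_m*0.000000 + p_d*0.000000] = 0.000000
  V(2,+2) = exp(-r*dt) * [p_u*0.000000 + p_m*0.000000 + p_d*0.000000] = 0.000000
  V(1,-1) = exp(-r*dt) * [p_u*1.066162 + p_m*5.560492 + p_d*10.199923] = 5.883916
  V(1,+0) = exp(-r*dt) * [p_u*0.000000 + p_m*1.066162 + p_d*5.560492] = 1.831115
  V(1,+1) = exp(-r*dt) * [p_u*0.000000 + p_m*0.000000 + p_d*1.066162] = 0.215696
  V(0,+0) = exp(-r*dt) * [p_u*0.215696 + p_m*1.831115 + p_d*5.883916] = 2.431006


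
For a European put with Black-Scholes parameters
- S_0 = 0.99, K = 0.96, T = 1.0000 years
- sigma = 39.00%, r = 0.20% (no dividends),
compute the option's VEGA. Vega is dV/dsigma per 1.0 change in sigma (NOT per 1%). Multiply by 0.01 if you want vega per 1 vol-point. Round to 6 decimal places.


Answer: Vega = 0.379873

Derivation:
d1 = 0.2790298940; d2 = -0.1109701060
phi(d1) = 0.3837103246; exp(-qT) = 1.0000000000; exp(-rT) = 0.9980019987
Vega = S * exp(-qT) * phi(d1) * sqrt(T) = 0.9900 * 1.0000000000 * 0.3837103246 * 1.0000000000 = 0.379873


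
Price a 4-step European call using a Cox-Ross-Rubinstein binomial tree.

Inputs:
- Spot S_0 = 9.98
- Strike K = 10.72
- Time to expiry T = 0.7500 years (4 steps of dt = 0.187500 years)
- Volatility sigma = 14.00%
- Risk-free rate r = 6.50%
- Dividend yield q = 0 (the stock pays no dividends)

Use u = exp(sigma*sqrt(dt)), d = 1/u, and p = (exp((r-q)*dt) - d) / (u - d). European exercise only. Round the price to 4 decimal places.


Answer: Price = V(0,0) = 0.3977

Derivation:
dt = T/N = 0.187500
u = exp(sigma*sqrt(dt)) = 1.062497; d = 1/u = 0.941179
p = (exp((r-q)*dt) - d) / (u - d) = 0.585923
Discount per step: exp(-r*dt) = 0.987886
Stock lattice S(k, i) with i counting down-moves:
  k=0: S(0,0) = 9.9800
  k=1: S(1,0) = 10.6037; S(1,1) = 9.3930
  k=2: S(2,0) = 11.2664; S(2,1) = 9.9800; S(2,2) = 8.8405
  k=3: S(3,0) = 11.9705; S(3,1) = 10.6037; S(3,2) = 9.3930; S(3,3) = 8.3205
  k=4: S(4,0) = 12.7187; S(4,1) = 11.2664; S(4,2) = 9.9800; S(4,3) = 8.8405; S(4,4) = 7.8310
Terminal payoffs V(N, i) = max(S_T - K, 0):
  V(4,0) = 1.998660; V(4,1) = 0.546420; V(4,2) = 0.000000; V(4,3) = 0.000000; V(4,4) = 0.000000
Backward induction: V(k, i) = exp(-r*dt) * [p * V(k+1, i) + (1-p) * V(k+1, i+1)].
  V(3,0) = exp(-r*dt) * [p*1.998660 + (1-p)*0.546420] = 1.380395
  V(3,1) = exp(-r*dt) * [p*0.546420 + (1-p)*0.000000] = 0.316282
  V(3,2) = exp(-r*dt) * [p*0.000000 + (1-p)*0.000000] = 0.000000
  V(3,3) = exp(-r*dt) * [p*0.000000 + (1-p)*0.000000] = 0.000000
  V(2,0) = exp(-r*dt) * [p*1.380395 + (1-p)*0.316282] = 0.928386
  V(2,1) = exp(-r*dt) * [p*0.316282 + (1-p)*0.000000] = 0.183072
  V(2,2) = exp(-r*dt) * [p*0.000000 + (1-p)*0.000000] = 0.000000
  V(1,0) = exp(-r*dt) * [p*0.928386 + (1-p)*0.183072] = 0.612261
  V(1,1) = exp(-r*dt) * [p*0.183072 + (1-p)*0.000000] = 0.105967
  V(0,0) = exp(-r*dt) * [p*0.612261 + (1-p)*0.105967] = 0.397739


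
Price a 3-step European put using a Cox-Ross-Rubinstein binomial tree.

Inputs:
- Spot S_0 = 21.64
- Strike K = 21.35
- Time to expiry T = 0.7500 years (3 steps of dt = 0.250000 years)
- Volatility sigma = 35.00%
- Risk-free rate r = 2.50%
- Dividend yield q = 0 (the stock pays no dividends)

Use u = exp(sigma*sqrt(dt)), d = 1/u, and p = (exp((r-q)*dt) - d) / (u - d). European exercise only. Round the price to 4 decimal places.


Answer: Price = V(0,0) = 2.4488

Derivation:
dt = T/N = 0.250000
u = exp(sigma*sqrt(dt)) = 1.191246; d = 1/u = 0.839457
p = (exp((r-q)*dt) - d) / (u - d) = 0.474183
Discount per step: exp(-r*dt) = 0.993769
Stock lattice S(k, i) with i counting down-moves:
  k=0: S(0,0) = 21.6400
  k=1: S(1,0) = 25.7786; S(1,1) = 18.1658
  k=2: S(2,0) = 30.7086; S(2,1) = 21.6400; S(2,2) = 15.2495
  k=3: S(3,0) = 36.5815; S(3,1) = 25.7786; S(3,2) = 18.1658; S(3,3) = 12.8013
Terminal payoffs V(N, i) = max(K - S_T, 0):
  V(3,0) = 0.000000; V(3,1) = 0.000000; V(3,2) = 3.184150; V(3,3) = 8.548742
Backward induction: V(k, i) = exp(-r*dt) * [p * V(k+1, i) + (1-p) * V(k+1, i+1)].
  V(2,0) = exp(-r*dt) * [p*0.000000 + (1-p)*0.000000] = 0.000000
  V(2,1) = exp(-r*dt) * [p*0.000000 + (1-p)*3.184150] = 1.663848
  V(2,2) = exp(-r*dt) * [p*3.184150 + (1-p)*8.548742] = 5.967528
  V(1,0) = exp(-r*dt) * [p*0.000000 + (1-p)*1.663848] = 0.869428
  V(1,1) = exp(-r*dt) * [p*1.663848 + (1-p)*5.967528] = 3.902329
  V(0,0) = exp(-r*dt) * [p*0.869428 + (1-p)*3.902329] = 2.448825


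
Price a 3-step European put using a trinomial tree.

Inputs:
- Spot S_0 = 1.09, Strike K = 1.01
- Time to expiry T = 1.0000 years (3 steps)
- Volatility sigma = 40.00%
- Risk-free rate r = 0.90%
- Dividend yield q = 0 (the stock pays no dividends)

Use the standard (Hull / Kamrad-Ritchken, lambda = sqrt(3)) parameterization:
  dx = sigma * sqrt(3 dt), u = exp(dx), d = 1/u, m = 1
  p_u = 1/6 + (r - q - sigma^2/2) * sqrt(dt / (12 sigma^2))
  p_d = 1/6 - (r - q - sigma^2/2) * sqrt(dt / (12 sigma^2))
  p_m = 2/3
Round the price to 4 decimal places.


Answer: Price = V(0,0) = 0.1216

Derivation:
dt = T/N = 0.333333; dx = sigma*sqrt(3*dt) = 0.400000
u = exp(dx) = 1.491825; d = 1/u = 0.670320
p_u = 0.137083, p_m = 0.666667, p_d = 0.196250
Discount per step: exp(-r*dt) = 0.997004
Stock lattice S(k, j) with j the centered position index:
  k=0: S(0,+0) = 1.0900
  k=1: S(1,-1) = 0.7306; S(1,+0) = 1.0900; S(1,+1) = 1.6261
  k=2: S(2,-2) = 0.4898; S(2,-1) = 0.7306; S(2,+0) = 1.0900; S(2,+1) = 1.6261; S(2,+2) = 2.4258
  k=3: S(3,-3) = 0.3283; S(3,-2) = 0.4898; S(3,-1) = 0.7306; S(3,+0) = 1.0900; S(3,+1) = 1.6261; S(3,+2) = 2.4258; S(3,+3) = 3.6189
Terminal payoffs V(N, j) = max(K - S_T, 0):
  V(3,-3) = 0.681698; V(3,-2) = 0.520231; V(3,-1) = 0.279351; V(3,+0) = 0.000000; V(3,+1) = 0.000000; V(3,+2) = 0.000000; V(3,+3) = 0.000000
Backward induction: V(k, j) = exp(-r*dt) * [p_u * V(k+1, j+1) + p_m * V(k+1, j) + p_d * V(k+1, j-1)]
  V(2,-2) = exp(-r*dt) * [p_u*0.279351 + p_m*0.520231 + p_d*0.681698] = 0.517344
  V(2,-1) = exp(-r*dt) * [p_u*0.000000 + p_m*0.279351 + p_d*0.520231] = 0.287466
  V(2,+0) = exp(-r*dt) * [p_u*0.000000 + p_m*0.000000 + p_d*0.279351] = 0.054658
  V(2,+1) = exp(-r*dt) * [p_u*0.000000 + p_m*0.000000 + p_d*0.000000] = 0.000000
  V(2,+2) = exp(-r*dt) * [p_u*0.000000 + p_m*0.000000 + p_d*0.000000] = 0.000000
  V(1,-1) = exp(-r*dt) * [p_u*0.054658 + p_m*0.287466 + p_d*0.517344] = 0.299765
  V(1,+0) = exp(-r*dt) * [p_u*0.000000 + p_m*0.054658 + p_d*0.287466] = 0.092576
  V(1,+1) = exp(-r*dt) * [p_u*0.000000 + p_m*0.000000 + p_d*0.054658] = 0.010695
  V(0,+0) = exp(-r*dt) * [p_u*0.010695 + p_m*0.092576 + p_d*0.299765] = 0.121647


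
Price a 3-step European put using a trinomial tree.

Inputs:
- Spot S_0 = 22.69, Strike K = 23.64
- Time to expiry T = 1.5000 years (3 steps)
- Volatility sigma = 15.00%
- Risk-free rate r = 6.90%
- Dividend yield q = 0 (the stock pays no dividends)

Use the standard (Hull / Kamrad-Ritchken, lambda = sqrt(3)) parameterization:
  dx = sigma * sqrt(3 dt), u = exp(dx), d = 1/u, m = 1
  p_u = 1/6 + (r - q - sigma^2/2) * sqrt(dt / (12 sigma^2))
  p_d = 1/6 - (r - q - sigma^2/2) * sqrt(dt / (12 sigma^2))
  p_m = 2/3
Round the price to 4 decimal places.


Answer: Price = V(0,0) = 0.9735

Derivation:
dt = T/N = 0.500000; dx = sigma*sqrt(3*dt) = 0.183712
u = exp(dx) = 1.201669; d = 1/u = 0.832176
p_u = 0.245254, p_m = 0.666667, p_d = 0.088079
Discount per step: exp(-r*dt) = 0.966088
Stock lattice S(k, j) with j the centered position index:
  k=0: S(0,+0) = 22.6900
  k=1: S(1,-1) = 18.8821; S(1,+0) = 22.6900; S(1,+1) = 27.2659
  k=2: S(2,-2) = 15.7132; S(2,-1) = 18.8821; S(2,+0) = 22.6900; S(2,+1) = 27.2659; S(2,+2) = 32.7646
  k=3: S(3,-3) = 13.0761; S(3,-2) = 15.7132; S(3,-1) = 18.8821; S(3,+0) = 22.6900; S(3,+1) = 27.2659; S(3,+2) = 32.7646; S(3,+3) = 39.3722
Terminal payoffs V(N, j) = max(K - S_T, 0):
  V(3,-3) = 10.563861; V(3,-2) = 7.926804; V(3,-1) = 4.757934; V(3,+0) = 0.950000; V(3,+1) = 0.000000; V(3,+2) = 0.000000; V(3,+3) = 0.000000
Backward induction: V(k, j) = exp(-r*dt) * [p_u * V(k+1, j+1) + p_m * V(k+1, j) + p_d * V(k+1, j-1)]
  V(2,-2) = exp(-r*dt) * [p_u*4.757934 + p_m*7.926804 + p_d*10.563861] = 7.131562
  V(2,-1) = exp(-r*dt) * [p_u*0.950000 + p_m*4.757934 + p_d*7.926804] = 3.963988
  V(2,+0) = exp(-r*dt) * [p_u*0.000000 + p_m*0.950000 + p_d*4.757934] = 1.016718
  V(2,+1) = exp(-r*dt) * [p_u*0.000000 + p_m*0.000000 + p_d*0.950000] = 0.080837
  V(2,+2) = exp(-r*dt) * [p_u*0.000000 + p_m*0.000000 + p_d*0.000000] = 0.000000
  V(1,-1) = exp(-r*dt) * [p_u*1.016718 + p_m*3.963988 + p_d*7.131562] = 3.400779
  V(1,+0) = exp(-r*dt) * [p_u*0.080837 + p_m*1.016718 + p_d*3.963988] = 1.011283
  V(1,+1) = exp(-r*dt) * [p_u*0.000000 + p_m*0.080837 + p_d*1.016718] = 0.138579
  V(0,+0) = exp(-r*dt) * [p_u*0.138579 + p_m*1.011283 + p_d*3.400779] = 0.973539
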